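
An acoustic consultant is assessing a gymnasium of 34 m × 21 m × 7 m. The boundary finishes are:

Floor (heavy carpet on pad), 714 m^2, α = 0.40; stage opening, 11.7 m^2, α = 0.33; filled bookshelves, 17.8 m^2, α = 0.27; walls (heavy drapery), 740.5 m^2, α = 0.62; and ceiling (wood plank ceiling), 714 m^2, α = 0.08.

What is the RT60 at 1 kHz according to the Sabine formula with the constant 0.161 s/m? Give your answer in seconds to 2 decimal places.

Total absorption A = 714*0.40 + 11.7*0.33 + 17.8*0.27 + 740.5*0.62 + 714*0.08
  = 285.600 + 3.861 + 4.806 + 459.110 + 57.120 = 810.497 m^2 sabins.
V = 34·21·7 = 4998 m³.
T = 0.161 V/A = 0.161·4998/810.497 = 0.99 s.

0.99 seconds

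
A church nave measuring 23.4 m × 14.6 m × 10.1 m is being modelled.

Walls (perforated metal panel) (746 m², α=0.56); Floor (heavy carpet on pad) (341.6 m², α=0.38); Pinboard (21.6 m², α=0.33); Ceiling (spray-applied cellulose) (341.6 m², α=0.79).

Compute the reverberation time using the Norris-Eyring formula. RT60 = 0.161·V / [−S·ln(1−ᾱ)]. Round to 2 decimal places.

Total surface area S = 746 + 341.6 + 21.6 + 341.6 = 1450.8 m².
Σ(Sᵢαᵢ) = 746·0.56 + 341.6·0.38 + 21.6·0.33 + 341.6·0.79 = 824.560.
Mean coefficient ᾱ = A/S = 0.5683.
Eyring denominator: −S ln(1−ᾱ) = 1218.707.
V = 23.4 × 14.6 × 10.1 = 3450.564 m³.
RT60 = 0.161 × 3450.564 / 1218.707 = 0.46 s.

0.46 s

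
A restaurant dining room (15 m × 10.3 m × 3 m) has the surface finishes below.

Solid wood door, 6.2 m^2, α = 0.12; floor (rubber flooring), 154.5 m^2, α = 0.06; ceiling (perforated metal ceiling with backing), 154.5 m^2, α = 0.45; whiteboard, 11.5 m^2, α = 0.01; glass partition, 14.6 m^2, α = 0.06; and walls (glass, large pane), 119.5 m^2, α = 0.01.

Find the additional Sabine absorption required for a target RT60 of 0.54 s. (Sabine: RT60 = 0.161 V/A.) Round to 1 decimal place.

Total absorption A₁ = 6.2*0.12 + 154.5*0.06 + 154.5*0.45 + 11.5*0.01 + 14.6*0.06 + 119.5*0.01
  = 0.744 + 9.270 + 69.525 + 0.115 + 0.876 + 1.195 = 81.725 m^2 sabins.
V = 463.5 m³. Required absorption A₂ = 0.161 × 463.5 / 0.54 = 138.192 sabins.
Shortfall: 138.192 − 81.725 = 56.5 sabins.

56.5 sabins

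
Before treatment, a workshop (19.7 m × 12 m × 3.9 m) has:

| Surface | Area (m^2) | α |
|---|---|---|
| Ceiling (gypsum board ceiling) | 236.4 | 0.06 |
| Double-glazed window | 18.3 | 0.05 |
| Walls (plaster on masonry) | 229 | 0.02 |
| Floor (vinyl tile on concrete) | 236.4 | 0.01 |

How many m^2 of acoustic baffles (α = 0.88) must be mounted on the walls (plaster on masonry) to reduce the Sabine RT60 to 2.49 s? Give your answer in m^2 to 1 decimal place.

43.7

A₁ = Σ Sᵢαᵢ = 236.4*0.06 + 18.3*0.05 + 229*0.02 + 236.4*0.01 = 22.043 sabins.
V = 921.96 m³. Target absorption A₂ = 0.161 × 921.96 / 2.49 = 59.613 sabins.
ΔA needed = 59.613 − 22.043 = 37.570 sabins.
Net gain per m^2: Δα = 0.88 − 0.02 = 0.86.
Panel area = 37.570 / 0.86 = 43.7 m^2.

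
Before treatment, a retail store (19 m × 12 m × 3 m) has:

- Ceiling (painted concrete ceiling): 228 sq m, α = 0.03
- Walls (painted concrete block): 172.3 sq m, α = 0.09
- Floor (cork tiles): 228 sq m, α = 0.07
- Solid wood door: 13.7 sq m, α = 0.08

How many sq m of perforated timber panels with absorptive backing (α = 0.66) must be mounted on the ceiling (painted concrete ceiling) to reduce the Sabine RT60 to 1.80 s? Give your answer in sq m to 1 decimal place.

34.6

Summing Sᵢαᵢ: 6.840 + 15.507 + 15.960 + 1.096 → A₁ = 39.403 sabins.
V = 684 m³. Target absorption A₂ = 0.161 × 684 / 1.80 = 61.180 sabins.
Absorption to add: 61.180 − 39.403 = 21.777 sabins.
Net gain per sq m: Δα = 0.66 − 0.03 = 0.63.
Area = ΔA/Δα = 21.777/0.63 = 34.6 sq m.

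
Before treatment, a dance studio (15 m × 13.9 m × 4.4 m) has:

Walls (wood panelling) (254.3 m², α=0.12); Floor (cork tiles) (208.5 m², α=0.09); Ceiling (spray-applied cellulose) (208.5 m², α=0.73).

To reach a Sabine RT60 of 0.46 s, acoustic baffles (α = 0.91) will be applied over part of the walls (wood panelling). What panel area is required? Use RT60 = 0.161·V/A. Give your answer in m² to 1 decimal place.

151.4

Total absorption A₁ = 254.3*0.12 + 208.5*0.09 + 208.5*0.73
  = 30.516 + 18.765 + 152.205 = 201.486 m² sabins.
Required A₂ = 0.161·917.4/0.46 = 321.090 sabins.
Absorption to add: 321.090 − 201.486 = 119.604 sabins.
Each m² of panel replacing the walls (wood panelling) adds (0.91 − 0.12) = 0.79 sabins.
Panel area = 119.604 / 0.79 = 151.4 m².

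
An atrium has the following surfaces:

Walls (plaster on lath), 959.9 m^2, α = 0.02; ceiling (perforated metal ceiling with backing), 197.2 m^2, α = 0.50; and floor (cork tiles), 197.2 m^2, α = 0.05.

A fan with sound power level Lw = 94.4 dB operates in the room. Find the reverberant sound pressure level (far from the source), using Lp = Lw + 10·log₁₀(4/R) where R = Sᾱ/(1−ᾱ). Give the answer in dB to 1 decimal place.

78.9 dB

Σ(Sᵢαᵢ) = 959.9×0.02 + 197.2×0.50 + 197.2×0.05 = 127.658; total area S = 1354.3 m^2.
ᾱ = 127.658/1354.3 = 0.0943; R = Sᾱ/(1−ᾱ) = 127.658/(1−0.0943) = 140.950 m^2.
Lp = Lw + 10 log₁₀(4/R) = 94.4 -15.47 = 78.9 dB.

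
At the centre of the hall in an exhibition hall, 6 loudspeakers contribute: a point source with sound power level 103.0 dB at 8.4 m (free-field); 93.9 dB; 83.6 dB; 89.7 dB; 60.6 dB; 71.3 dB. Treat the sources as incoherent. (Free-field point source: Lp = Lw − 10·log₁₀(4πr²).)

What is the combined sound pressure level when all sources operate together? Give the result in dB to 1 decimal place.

Source at 8.4 m: Lp = 103.0 − 10·log₁₀(4π·8.4²) = 103.0 − 10·log₁₀(886.683) = 73.5 dB.
Sum in the linear (power) domain: Σ 10^(Lᵢ/10) = 10^(73.5/10) + 10^(93.9/10) + 10^(83.6/10) + 10^(89.7/10) + 10^(60.6/10) + 10^(71.3/10) = 3.654e+09.
Combined level = 10 log₁₀(3.654e+09) = 95.6 dB.

95.6 dB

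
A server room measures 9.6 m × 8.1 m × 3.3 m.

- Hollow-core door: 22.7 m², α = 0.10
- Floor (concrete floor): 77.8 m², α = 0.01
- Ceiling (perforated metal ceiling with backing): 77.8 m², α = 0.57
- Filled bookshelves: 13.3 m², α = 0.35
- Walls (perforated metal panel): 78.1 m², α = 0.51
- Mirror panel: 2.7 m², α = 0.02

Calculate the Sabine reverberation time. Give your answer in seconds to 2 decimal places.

Total absorption A = 22.7*0.10 + 77.8*0.01 + 77.8*0.57 + 13.3*0.35 + 78.1*0.51 + 2.7*0.02
  = 2.270 + 0.778 + 44.346 + 4.655 + 39.831 + 0.054 = 91.934 m² sabins.
Room volume: 256.608 m³.
T = 0.161 V/A = 0.161·256.608/91.934 = 0.45 s.

0.45 sec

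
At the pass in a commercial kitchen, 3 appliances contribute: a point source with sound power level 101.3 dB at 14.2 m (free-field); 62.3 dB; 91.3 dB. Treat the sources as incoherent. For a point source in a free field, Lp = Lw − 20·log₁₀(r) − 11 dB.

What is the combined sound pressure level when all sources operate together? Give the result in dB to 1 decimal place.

91.3 dB

Source at 14.2 m: Lp = 101.3 − 20·log₁₀(14.2) − 11 = 67.3 dB.
Sum in the linear (power) domain: Σ 10^(Lᵢ/10) = 10^(67.3/10) + 10^(62.3/10) + 10^(91.3/10) = 1.356e+09.
L_total = 10·log₁₀(1.356e+09) = 91.3 dB.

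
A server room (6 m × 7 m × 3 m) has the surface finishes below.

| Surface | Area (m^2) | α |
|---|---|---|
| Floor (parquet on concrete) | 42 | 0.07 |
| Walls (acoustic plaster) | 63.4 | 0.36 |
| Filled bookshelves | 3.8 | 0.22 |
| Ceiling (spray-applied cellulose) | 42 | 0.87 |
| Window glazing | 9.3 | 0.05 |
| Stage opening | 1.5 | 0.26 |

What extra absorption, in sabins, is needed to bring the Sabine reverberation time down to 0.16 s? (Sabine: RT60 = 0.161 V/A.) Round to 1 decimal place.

Equivalent absorption area: A₁ = 42*0.07 + 63.4*0.36 + 3.8*0.22 + 42*0.87 + 9.3*0.05 + 1.5*0.26 = 63.995 m^2.
Target A₂ = 0.161·126/0.16 = 126.788 sabins (V = 126 m³).
Additional absorption ΔA = 126.788 − 63.995 = 62.8 sabins.

62.8 sabins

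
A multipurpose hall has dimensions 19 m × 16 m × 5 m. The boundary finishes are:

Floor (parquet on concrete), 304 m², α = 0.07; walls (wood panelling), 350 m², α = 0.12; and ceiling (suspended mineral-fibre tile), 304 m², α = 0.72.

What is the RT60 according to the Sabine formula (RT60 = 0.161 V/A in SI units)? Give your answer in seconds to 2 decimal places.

Summing Sᵢαᵢ: 21.280 + 42.000 + 218.880 → A = 282.160 sabins.
V = 19·16·5 = 1520 m³.
RT60 = 0.161 · V / A = 0.161 × 1520 / 282.160 = 0.87 s.

0.87 seconds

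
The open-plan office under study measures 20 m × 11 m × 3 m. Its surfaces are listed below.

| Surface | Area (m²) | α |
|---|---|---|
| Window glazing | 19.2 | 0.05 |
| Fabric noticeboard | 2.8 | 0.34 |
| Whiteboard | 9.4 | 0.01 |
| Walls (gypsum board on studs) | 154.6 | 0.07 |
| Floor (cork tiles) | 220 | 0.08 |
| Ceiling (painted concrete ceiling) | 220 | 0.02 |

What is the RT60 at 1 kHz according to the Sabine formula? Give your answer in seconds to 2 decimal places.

Total absorption A = 19.2·0.05 + 2.8·0.34 + 9.4·0.01 + 154.6·0.07 + 220·0.08 + 220·0.02
  = 0.960 + 0.952 + 0.094 + 10.822 + 17.600 + 4.400 = 34.828 m² sabins.
Volume V = 20 × 11 × 3 = 660 m³.
RT60 = 0.161 · V / A = 0.161 × 660 / 34.828 = 3.05 s.

3.05 seconds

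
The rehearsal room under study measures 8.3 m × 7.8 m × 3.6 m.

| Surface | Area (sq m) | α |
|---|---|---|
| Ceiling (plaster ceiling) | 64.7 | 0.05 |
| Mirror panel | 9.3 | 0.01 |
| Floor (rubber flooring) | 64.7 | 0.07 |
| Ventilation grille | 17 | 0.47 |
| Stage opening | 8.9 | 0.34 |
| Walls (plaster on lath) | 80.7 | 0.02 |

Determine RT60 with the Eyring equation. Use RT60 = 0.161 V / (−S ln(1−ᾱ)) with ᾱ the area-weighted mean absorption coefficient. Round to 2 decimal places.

Total surface area S = 64.7 + 9.3 + 64.7 + 17 + 8.9 + 80.7 = 245.3 sq m.
Absorption A = 64.7×0.05 + 9.3×0.01 + 64.7×0.07 + 17×0.47 + 8.9×0.34 + 80.7×0.02 = 20.487 sabins.
Mean coefficient ᾱ = A/S = 0.0835.
Eyring denominator: −S ln(1−ᾱ) = 21.388.
V = 8.3 × 7.8 × 3.6 = 233.064 m³.
RT60 = 0.161 × 233.064 / 21.388 = 1.75 s.

1.75 sec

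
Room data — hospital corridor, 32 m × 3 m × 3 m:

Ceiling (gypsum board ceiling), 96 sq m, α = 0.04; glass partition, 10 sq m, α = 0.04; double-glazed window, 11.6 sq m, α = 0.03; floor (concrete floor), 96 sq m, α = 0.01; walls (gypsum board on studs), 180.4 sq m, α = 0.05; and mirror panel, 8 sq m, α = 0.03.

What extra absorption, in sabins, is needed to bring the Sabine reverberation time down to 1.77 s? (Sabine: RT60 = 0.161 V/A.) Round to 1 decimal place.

Summing Sᵢαᵢ: 3.840 + 0.400 + 0.348 + 0.960 + 9.020 + 0.240 → A₁ = 14.808 sabins.
For T = 1.77 s, need A₂ = 0.161·V/T = 0.161·288/1.77 = 26.197 sabins.
ΔA = A₂ − A₁ = 26.197 − 14.808 = 11.4 sabins.

11.4 sabins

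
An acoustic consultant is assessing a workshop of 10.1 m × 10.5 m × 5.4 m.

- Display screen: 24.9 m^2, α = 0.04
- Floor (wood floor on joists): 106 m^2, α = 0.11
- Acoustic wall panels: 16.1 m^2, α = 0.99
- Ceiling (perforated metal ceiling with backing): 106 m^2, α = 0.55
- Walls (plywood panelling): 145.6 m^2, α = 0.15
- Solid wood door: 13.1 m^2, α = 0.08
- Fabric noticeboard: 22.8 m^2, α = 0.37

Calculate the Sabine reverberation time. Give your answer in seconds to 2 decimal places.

0.78 sec

Total absorption A = 24.9*0.04 + 106*0.11 + 16.1*0.99 + 106*0.55 + 145.6*0.15 + 13.1*0.08 + 22.8*0.37
  = 0.996 + 11.660 + 15.939 + 58.300 + 21.840 + 1.048 + 8.436 = 118.219 m^2 sabins.
Room volume: 572.67 m³.
RT60 = 0.161 · V / A = 0.161 × 572.67 / 118.219 = 0.78 s.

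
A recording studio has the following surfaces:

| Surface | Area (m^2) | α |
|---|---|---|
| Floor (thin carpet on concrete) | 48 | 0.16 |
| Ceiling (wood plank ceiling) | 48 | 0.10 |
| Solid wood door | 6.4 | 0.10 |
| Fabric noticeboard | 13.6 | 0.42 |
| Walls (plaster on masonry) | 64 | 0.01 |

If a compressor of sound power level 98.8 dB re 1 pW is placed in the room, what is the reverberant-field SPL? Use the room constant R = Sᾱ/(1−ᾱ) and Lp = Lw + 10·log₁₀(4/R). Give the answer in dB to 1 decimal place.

91.4 dB

A = 19.472 sabins; S = 180.0 m^2.
ᾱ = 0.1082, so room constant R = A/(1−ᾱ) = 21.834 m^2.
Lp = Lw + 10 log₁₀(4/R) = 98.8 -7.37 = 91.4 dB.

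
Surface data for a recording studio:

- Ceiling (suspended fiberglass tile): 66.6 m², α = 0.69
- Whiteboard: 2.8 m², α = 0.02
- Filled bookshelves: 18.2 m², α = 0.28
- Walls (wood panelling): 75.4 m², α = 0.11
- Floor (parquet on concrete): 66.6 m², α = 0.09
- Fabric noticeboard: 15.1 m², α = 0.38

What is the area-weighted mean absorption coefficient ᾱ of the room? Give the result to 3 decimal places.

S = Σ Sᵢ = 66.6 + 2.8 + 18.2 + 75.4 + 66.6 + 15.1 = 244.7 m².
Σ(Sᵢαᵢ) = 66.6·0.69 + 2.8·0.02 + 18.2·0.28 + 75.4·0.11 + 66.6·0.09 + 15.1·0.38 = 71.132.
ᾱ = 71.132 / 244.7 = 0.291.

0.291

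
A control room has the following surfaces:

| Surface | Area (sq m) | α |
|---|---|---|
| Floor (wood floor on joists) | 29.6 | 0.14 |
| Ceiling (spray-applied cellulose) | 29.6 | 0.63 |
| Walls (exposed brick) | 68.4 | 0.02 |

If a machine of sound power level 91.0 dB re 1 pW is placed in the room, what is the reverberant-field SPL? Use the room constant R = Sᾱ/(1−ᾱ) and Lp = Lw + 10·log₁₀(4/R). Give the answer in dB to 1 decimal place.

82.3 dB

Σ(Sᵢαᵢ) = 29.6·0.14 + 29.6·0.63 + 68.4·0.02 = 24.160; total area S = 127.6 sq m.
ᾱ = 24.160/127.6 = 0.1893; R = Sᾱ/(1−ᾱ) = 24.160/(1−0.1893) = 29.801 sq m.
Lp = Lw + 10 log₁₀(4/R) = 91.0 -8.72 = 82.3 dB.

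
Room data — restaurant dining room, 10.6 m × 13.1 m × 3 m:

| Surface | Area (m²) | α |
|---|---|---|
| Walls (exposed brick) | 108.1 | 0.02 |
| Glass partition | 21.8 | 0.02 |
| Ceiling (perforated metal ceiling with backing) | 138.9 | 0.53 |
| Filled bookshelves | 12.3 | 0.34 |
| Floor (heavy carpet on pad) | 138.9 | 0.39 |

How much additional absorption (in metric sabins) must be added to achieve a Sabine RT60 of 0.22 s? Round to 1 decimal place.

A₁ = Σ Sᵢαᵢ = 108.1*0.02 + 21.8*0.02 + 138.9*0.53 + 12.3*0.34 + 138.9*0.39 = 134.568 sabins.
V = 416.58 m³. Required absorption A₂ = 0.161 × 416.58 / 0.22 = 304.861 sabins.
ΔA = A₂ − A₁ = 304.861 − 134.568 = 170.3 sabins.

170.3 sabins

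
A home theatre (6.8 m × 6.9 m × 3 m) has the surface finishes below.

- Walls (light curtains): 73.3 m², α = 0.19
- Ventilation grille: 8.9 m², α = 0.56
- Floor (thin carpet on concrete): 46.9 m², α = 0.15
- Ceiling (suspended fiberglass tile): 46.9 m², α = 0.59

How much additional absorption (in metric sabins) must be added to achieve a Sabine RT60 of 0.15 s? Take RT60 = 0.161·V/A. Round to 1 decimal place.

97.5 sabins

Summing Sᵢαᵢ: 13.927 + 4.984 + 7.035 + 27.671 → A₁ = 53.617 sabins.
For T = 0.15 s, need A₂ = 0.161·V/T = 0.161·140.76/0.15 = 151.082 sabins.
ΔA = A₂ − A₁ = 151.082 − 53.617 = 97.5 sabins.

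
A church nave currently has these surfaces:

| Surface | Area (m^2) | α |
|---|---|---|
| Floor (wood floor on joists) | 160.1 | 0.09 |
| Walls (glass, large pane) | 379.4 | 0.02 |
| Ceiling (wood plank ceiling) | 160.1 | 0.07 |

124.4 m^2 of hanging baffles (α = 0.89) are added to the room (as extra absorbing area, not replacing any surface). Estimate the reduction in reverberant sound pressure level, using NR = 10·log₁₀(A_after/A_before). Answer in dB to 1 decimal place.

A_before = Σ Sᵢαᵢ = 160.1*0.09 + 379.4*0.02 + 160.1*0.07 = 33.204 sabins.
Treatment contributes 124.4·0.89 = 110.716 sabins.
A_after = 33.204 + 110.716 = 143.920 sabins.
Reduction = 10 log₁₀(A_after/A_before) = 10 log₁₀(4.3344) = 6.4 dB.

6.4 dB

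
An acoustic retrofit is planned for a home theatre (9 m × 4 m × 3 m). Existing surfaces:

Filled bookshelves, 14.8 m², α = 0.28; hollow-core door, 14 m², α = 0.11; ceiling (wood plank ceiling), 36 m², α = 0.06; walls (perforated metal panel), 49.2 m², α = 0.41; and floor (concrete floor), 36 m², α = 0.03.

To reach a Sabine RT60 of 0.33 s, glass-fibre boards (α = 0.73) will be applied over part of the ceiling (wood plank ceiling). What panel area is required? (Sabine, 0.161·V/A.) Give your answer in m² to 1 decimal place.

A₁ = Σ Sᵢαᵢ = 14.8×0.28 + 14×0.11 + 36×0.06 + 49.2×0.41 + 36×0.03 = 29.096 sabins.
Required A₂ = 0.161·108/0.33 = 52.691 sabins.
ΔA needed = 52.691 − 29.096 = 23.595 sabins.
Net gain per m²: Δα = 0.73 − 0.06 = 0.67.
Area = ΔA/Δα = 23.595/0.67 = 35.2 m².

35.2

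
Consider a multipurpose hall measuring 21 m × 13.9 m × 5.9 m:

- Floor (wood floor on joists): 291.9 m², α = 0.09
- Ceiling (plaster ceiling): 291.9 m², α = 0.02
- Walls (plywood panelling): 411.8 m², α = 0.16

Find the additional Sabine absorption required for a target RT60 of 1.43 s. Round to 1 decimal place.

95.9 sabins

A₁ = Σ Sᵢαᵢ = 291.9·0.09 + 291.9·0.02 + 411.8·0.16 = 97.997 sabins.
V = 1722.21 m³. Required absorption A₂ = 0.161 × 1722.21 / 1.43 = 193.899 sabins.
Additional absorption ΔA = 193.899 − 97.997 = 95.9 sabins.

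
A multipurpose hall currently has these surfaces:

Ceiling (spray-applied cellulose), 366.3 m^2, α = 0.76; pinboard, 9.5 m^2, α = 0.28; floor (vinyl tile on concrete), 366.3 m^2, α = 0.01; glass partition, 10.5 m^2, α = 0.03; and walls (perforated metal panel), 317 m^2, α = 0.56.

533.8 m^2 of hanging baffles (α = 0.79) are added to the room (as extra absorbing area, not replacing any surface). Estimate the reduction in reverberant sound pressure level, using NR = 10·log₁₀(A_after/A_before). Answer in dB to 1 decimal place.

Total absorption A_before = 366.3*0.76 + 9.5*0.28 + 366.3*0.01 + 10.5*0.03 + 317*0.56
  = 278.388 + 2.660 + 3.663 + 0.315 + 177.520 = 462.546 m^2 sabins.
Treatment contributes 533.8·0.79 = 421.702 sabins.
New total A_after = 884.248 sabins.
NR = 10·log₁₀(884.248/462.546) = 2.8 dB.

2.8 dB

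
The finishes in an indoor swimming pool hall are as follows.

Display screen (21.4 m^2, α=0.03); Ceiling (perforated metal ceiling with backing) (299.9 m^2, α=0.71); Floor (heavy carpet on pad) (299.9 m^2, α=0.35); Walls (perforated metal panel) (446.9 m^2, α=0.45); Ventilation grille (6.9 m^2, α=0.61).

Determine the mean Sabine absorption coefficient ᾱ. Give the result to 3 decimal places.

0.487

Total surface area S = 1075.0 m^2.
Σ(Sᵢαᵢ) = 21.4·0.03 + 299.9·0.71 + 299.9·0.35 + 446.9·0.45 + 6.9·0.61 = 523.850.
ᾱ = A/S = 0.487.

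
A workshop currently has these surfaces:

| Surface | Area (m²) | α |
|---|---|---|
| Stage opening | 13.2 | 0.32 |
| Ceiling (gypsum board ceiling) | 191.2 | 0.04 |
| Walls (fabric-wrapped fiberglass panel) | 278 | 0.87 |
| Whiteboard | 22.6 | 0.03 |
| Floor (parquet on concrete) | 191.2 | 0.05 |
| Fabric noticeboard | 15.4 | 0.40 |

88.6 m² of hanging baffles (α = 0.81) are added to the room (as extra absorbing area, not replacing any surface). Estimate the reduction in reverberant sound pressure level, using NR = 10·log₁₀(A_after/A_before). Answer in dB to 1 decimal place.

1.0 dB

A_before = Σ Sᵢαᵢ = 13.2*0.32 + 191.2*0.04 + 278*0.87 + 22.6*0.03 + 191.2*0.05 + 15.4*0.40 = 270.130 sabins.
Treatment contributes 88.6·0.81 = 71.766 sabins.
A_after = 270.130 + 71.766 = 341.896 sabins.
Reduction = 10 log₁₀(A_after/A_before) = 10 log₁₀(1.2657) = 1.0 dB.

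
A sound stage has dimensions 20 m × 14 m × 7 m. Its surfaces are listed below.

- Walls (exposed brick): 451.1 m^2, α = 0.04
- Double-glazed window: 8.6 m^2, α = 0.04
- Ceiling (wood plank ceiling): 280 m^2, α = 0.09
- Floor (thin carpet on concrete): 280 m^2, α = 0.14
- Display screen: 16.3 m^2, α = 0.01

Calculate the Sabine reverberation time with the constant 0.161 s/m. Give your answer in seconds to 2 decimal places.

3.80 sec

Equivalent absorption area: A = 451.1*0.04 + 8.6*0.04 + 280*0.09 + 280*0.14 + 16.3*0.01 = 82.951 m^2.
Room volume: 1960 m³.
RT60 = 0.161 · V / A = 0.161 × 1960 / 82.951 = 3.80 s.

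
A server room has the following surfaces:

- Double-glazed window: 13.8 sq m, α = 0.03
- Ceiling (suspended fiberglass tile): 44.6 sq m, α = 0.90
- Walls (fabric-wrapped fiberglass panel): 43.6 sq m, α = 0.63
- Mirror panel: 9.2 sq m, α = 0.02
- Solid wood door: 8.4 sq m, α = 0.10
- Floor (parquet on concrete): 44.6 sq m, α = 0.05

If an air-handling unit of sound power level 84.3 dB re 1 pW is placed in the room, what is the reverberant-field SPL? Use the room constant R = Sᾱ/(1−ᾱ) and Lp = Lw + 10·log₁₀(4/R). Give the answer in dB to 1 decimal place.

69.3 dB

A = 71.276 sabins; S = 164.2 sq m.
ᾱ = 0.4341, so room constant R = A/(1−ᾱ) = 125.952 sq m.
Lp = 84.3 + 10·log₁₀(4/125.952) = 84.3 + (-14.98) = 69.3 dB.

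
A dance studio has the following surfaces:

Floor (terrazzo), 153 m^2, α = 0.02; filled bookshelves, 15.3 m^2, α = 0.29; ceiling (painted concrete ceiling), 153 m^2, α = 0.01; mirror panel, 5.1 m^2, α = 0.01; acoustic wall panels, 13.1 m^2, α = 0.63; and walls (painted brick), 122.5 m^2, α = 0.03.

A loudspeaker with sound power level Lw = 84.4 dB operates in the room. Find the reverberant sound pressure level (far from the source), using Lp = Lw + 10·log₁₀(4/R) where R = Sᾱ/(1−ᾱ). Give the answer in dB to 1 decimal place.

Σ(Sᵢαᵢ) = 153·0.02 + 15.3·0.29 + 153·0.01 + 5.1·0.01 + 13.1·0.63 + 122.5·0.03 = 21.006; total area S = 462.0 m^2.
ᾱ = 21.006/462.0 = 0.0455; R = Sᾱ/(1−ᾱ) = 21.006/(1−0.0455) = 22.007 m^2.
Lp = 84.4 + 10·log₁₀(4/22.007) = 84.4 + (-7.41) = 77.0 dB.

77.0 dB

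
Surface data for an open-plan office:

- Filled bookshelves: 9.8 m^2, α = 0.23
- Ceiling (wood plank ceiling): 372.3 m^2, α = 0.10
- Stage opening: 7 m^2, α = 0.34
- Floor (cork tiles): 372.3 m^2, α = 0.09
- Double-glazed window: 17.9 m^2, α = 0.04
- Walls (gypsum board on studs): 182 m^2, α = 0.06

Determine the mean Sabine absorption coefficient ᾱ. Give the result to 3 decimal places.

0.091

Total surface area S = 961.3 m^2.
Weighted sum Σ Sα = 87.007.
ᾱ = 87.007 / 961.3 = 0.091.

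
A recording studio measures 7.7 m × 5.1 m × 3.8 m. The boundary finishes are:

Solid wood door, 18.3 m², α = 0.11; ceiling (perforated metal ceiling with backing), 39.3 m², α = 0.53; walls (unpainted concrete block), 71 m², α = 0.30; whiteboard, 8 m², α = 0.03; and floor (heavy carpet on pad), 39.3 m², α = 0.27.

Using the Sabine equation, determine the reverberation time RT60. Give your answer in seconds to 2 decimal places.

0.44 s

Summing Sᵢαᵢ: 2.013 + 20.829 + 21.300 + 0.240 + 10.611 → A = 54.993 sabins.
Room volume: 149.226 m³.
Sabine: RT60 = 0.161 × 149.226 / 54.993 = 0.44 s.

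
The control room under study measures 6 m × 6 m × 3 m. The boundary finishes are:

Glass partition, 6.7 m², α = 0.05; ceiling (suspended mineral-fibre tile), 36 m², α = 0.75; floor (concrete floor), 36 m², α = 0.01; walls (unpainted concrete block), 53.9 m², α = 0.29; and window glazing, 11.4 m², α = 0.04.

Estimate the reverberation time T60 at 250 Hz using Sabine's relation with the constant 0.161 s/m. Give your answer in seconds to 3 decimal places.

A = Σ Sᵢαᵢ = 6.7·0.05 + 36·0.75 + 36·0.01 + 53.9·0.29 + 11.4·0.04 = 43.782 sabins.
Volume V = 6 × 6 × 3 = 108 m³.
T = 0.161 V/A = 0.161·108/43.782 = 0.397 s.

0.397 s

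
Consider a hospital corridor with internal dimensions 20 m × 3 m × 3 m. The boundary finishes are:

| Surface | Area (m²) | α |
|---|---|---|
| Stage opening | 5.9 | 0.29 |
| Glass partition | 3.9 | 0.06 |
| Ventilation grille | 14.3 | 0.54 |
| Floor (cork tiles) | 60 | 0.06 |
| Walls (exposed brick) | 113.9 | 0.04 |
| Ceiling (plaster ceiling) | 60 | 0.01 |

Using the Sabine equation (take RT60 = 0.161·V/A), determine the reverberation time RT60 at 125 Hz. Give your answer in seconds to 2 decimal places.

1.57 s

Total absorption A = 5.9·0.29 + 3.9·0.06 + 14.3·0.54 + 60·0.06 + 113.9·0.04 + 60·0.01
  = 1.711 + 0.234 + 7.722 + 3.600 + 4.556 + 0.600 = 18.423 m² sabins.
Volume V = 20 × 3 × 3 = 180 m³.
RT60 = 0.161 · V / A = 0.161 × 180 / 18.423 = 1.57 s.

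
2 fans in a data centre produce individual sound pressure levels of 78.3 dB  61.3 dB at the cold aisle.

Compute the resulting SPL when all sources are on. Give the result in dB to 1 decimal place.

78.4 dB

Sum in the linear (power) domain: Σ 10^(Lᵢ/10) = 10^(78.3/10) + 10^(61.3/10) = 6.896e+07.
Back to dB: 10·log₁₀ Σ = 78.4 dB.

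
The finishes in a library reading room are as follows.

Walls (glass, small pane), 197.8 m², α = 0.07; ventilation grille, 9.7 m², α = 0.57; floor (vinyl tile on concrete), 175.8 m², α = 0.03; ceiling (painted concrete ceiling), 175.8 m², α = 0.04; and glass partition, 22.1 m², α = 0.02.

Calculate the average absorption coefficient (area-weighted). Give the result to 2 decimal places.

Total surface area S = 581.2 m².
Σ(Sᵢαᵢ) = 197.8×0.07 + 9.7×0.57 + 175.8×0.03 + 175.8×0.04 + 22.1×0.02 = 32.123.
ᾱ = A/S = 0.06.

0.06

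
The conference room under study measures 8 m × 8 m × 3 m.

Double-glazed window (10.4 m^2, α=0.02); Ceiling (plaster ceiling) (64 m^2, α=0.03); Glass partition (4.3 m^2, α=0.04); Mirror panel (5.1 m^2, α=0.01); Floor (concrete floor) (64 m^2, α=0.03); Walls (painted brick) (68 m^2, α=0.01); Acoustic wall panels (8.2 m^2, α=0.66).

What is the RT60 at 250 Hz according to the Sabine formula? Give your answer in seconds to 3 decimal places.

Equivalent absorption area: A = 10.4·0.02 + 64·0.03 + 4.3·0.04 + 5.1·0.01 + 64·0.03 + 68·0.01 + 8.2·0.66 = 10.363 m^2.
V = 8·8·3 = 192 m³.
RT60 = 0.161 · V / A = 0.161 × 192 / 10.363 = 2.983 s.

2.983 sec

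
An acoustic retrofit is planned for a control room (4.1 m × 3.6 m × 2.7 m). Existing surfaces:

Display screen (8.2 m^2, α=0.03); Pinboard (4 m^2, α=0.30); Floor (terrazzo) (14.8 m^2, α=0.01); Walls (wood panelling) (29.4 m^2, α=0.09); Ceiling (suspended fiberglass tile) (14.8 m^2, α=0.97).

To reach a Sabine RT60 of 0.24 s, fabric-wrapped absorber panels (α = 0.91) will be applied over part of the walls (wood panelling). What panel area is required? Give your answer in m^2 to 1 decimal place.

Equivalent absorption area: A₁ = 8.2·0.03 + 4·0.30 + 14.8·0.01 + 29.4·0.09 + 14.8·0.97 = 18.596 m^2.
Required A₂ = 0.161·39.852/0.24 = 26.734 sabins.
Absorption to add: 26.734 − 18.596 = 8.138 sabins.
Each m^2 of panel replacing the walls (wood panelling) adds (0.91 − 0.09) = 0.82 sabins.
Panel area = 8.138 / 0.82 = 9.9 m^2.

9.9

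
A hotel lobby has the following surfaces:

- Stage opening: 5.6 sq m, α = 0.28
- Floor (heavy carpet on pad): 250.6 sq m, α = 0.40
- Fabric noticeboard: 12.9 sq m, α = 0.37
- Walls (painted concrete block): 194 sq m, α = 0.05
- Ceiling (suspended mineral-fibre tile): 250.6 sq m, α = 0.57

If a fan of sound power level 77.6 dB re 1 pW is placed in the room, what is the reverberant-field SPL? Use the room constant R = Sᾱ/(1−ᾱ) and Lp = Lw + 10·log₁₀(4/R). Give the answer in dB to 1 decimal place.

A = 259.123 sabins; S = 713.7 sq m.
ᾱ = 259.123/713.7 = 0.3631; R = Sᾱ/(1−ᾱ) = 259.123/(1−0.3631) = 406.850 sq m.
Lp = Lw + 10 log₁₀(4/R) = 77.6 -20.07 = 57.5 dB.

57.5 dB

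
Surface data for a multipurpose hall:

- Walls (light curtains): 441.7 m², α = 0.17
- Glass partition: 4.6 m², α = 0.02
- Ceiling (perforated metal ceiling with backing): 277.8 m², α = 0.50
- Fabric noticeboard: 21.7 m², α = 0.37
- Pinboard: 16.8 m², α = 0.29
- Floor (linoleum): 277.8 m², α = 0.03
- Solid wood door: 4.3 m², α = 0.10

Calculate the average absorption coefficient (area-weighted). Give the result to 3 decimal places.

0.226

S = Σ Sᵢ = 441.7 + 4.6 + 277.8 + 21.7 + 16.8 + 277.8 + 4.3 = 1044.7 m².
Σ(Sᵢαᵢ) = 441.7·0.17 + 4.6·0.02 + 277.8·0.50 + 21.7·0.37 + 16.8·0.29 + 277.8·0.03 + 4.3·0.10 = 235.746.
ᾱ = 235.746 / 1044.7 = 0.226.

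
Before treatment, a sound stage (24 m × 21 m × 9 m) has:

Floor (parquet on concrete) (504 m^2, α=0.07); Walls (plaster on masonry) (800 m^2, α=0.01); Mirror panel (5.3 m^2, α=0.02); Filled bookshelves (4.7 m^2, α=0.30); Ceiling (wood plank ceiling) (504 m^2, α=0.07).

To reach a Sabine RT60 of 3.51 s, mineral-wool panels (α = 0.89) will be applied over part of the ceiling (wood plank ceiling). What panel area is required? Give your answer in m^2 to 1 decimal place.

156.1

A₁ = Σ Sᵢαᵢ = 504*0.07 + 800*0.01 + 5.3*0.02 + 4.7*0.30 + 504*0.07 = 80.076 sabins.
V = 4536 m³. Target absorption A₂ = 0.161 × 4536 / 3.51 = 208.062 sabins.
ΔA needed = 208.062 − 80.076 = 127.986 sabins.
Each m^2 of panel replacing the ceiling (wood plank ceiling) adds (0.89 − 0.07) = 0.82 sabins.
Panel area = 127.986 / 0.82 = 156.1 m^2.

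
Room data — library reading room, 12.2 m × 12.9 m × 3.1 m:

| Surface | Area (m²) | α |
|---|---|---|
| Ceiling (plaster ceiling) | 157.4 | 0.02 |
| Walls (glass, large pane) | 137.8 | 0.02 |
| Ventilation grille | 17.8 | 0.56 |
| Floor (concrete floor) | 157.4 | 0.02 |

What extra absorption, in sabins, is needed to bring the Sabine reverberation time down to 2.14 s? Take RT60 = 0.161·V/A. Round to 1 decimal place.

17.7 sabins

A₁ = Σ Sᵢαᵢ = 157.4×0.02 + 137.8×0.02 + 17.8×0.56 + 157.4×0.02 = 19.020 sabins.
V = 487.878 m³. Required absorption A₂ = 0.161 × 487.878 / 2.14 = 36.705 sabins.
ΔA = A₂ − A₁ = 36.705 − 19.020 = 17.7 sabins.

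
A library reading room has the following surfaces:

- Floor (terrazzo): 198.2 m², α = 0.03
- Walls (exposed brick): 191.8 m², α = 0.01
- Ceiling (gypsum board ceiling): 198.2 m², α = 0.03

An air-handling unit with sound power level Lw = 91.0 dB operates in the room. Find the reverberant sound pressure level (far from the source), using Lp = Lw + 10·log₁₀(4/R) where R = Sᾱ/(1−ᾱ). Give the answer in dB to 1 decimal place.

Σ(Sᵢαᵢ) = 198.2×0.03 + 191.8×0.01 + 198.2×0.03 = 13.810; total area S = 588.2 m².
ᾱ = 13.810/588.2 = 0.0235; R = Sᾱ/(1−ᾱ) = 13.810/(1−0.0235) = 14.142 m².
Lp = 91.0 + 10·log₁₀(4/14.142) = 91.0 + (-5.48) = 85.5 dB.

85.5 dB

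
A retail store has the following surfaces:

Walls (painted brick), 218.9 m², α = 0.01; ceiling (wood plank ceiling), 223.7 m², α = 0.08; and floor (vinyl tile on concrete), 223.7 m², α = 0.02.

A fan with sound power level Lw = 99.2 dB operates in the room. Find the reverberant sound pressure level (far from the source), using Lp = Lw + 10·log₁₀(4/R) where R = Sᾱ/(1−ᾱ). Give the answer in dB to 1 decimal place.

A = 24.559 sabins; S = 666.3 m².
ᾱ = 24.559/666.3 = 0.0369; R = Sᾱ/(1−ᾱ) = 24.559/(1−0.0369) = 25.500 m².
Lp = 99.2 + 10·log₁₀(4/25.500) = 99.2 + (-8.04) = 91.2 dB.

91.2 dB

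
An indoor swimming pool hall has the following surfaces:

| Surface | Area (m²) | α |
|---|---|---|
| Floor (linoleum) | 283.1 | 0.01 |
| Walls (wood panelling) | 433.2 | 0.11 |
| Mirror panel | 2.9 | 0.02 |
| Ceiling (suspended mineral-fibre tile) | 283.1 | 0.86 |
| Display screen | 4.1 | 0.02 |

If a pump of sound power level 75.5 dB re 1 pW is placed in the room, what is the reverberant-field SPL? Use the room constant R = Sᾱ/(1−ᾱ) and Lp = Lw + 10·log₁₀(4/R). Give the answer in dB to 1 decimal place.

Σ(Sᵢαᵢ) = 283.1·0.01 + 433.2·0.11 + 2.9·0.02 + 283.1·0.86 + 4.1·0.02 = 294.089; total area S = 1006.4 m².
ᾱ = 294.089/1006.4 = 0.2922; R = Sᾱ/(1−ᾱ) = 294.089/(1−0.2922) = 415.497 m².
Lp = 75.5 + 10·log₁₀(4/415.497) = 75.5 + (-20.17) = 55.3 dB.

55.3 dB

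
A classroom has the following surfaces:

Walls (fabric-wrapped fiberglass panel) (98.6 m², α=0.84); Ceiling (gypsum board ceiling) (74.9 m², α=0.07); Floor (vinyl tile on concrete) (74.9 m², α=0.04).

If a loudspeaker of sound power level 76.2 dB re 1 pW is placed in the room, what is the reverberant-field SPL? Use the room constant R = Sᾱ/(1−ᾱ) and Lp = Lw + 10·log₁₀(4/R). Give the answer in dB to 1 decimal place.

60.6 dB

Σ(Sᵢαᵢ) = 98.6×0.84 + 74.9×0.07 + 74.9×0.04 = 91.063; total area S = 248.4 m².
ᾱ = 91.063/248.4 = 0.3666; R = Sᾱ/(1−ᾱ) = 91.063/(1−0.3666) = 143.769 m².
Lp = Lw + 10 log₁₀(4/R) = 76.2 -15.56 = 60.6 dB.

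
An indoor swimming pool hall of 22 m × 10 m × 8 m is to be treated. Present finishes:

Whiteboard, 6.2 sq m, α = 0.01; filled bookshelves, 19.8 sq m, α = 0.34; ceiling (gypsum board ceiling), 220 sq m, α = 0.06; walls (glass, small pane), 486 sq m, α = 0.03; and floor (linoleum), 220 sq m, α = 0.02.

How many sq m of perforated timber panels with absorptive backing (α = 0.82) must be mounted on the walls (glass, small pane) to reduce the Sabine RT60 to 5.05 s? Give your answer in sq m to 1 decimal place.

21.7

A₁ = Σ Sᵢαᵢ = 6.2×0.01 + 19.8×0.34 + 220×0.06 + 486×0.03 + 220×0.02 = 38.974 sabins.
V = 1760 m³. Target absorption A₂ = 0.161 × 1760 / 5.05 = 56.111 sabins.
Absorption to add: 56.111 − 38.974 = 17.137 sabins.
Each sq m of panel replacing the walls (glass, small pane) adds (0.82 − 0.03) = 0.79 sabins.
Panel area = 17.137 / 0.79 = 21.7 sq m.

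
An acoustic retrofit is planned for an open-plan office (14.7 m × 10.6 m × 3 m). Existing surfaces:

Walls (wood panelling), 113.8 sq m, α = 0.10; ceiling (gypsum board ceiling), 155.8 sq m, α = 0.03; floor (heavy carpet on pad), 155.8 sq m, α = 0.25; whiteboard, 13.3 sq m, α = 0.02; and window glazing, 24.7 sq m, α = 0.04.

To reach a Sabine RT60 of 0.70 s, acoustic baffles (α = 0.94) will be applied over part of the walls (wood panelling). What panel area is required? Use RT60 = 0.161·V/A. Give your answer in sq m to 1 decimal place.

A₁ = Σ Sᵢαᵢ = 113.8×0.10 + 155.8×0.03 + 155.8×0.25 + 13.3×0.02 + 24.7×0.04 = 56.258 sabins.
Required A₂ = 0.161·467.46/0.70 = 107.516 sabins.
ΔA needed = 107.516 − 56.258 = 51.258 sabins.
Net gain per sq m: Δα = 0.94 − 0.10 = 0.84.
Panel area = 51.258 / 0.84 = 61.0 sq m.

61.0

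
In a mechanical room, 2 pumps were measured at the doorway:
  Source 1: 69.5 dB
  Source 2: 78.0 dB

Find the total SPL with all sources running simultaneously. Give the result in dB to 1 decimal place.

78.6 dB

Σ 10^(Lᵢ/10) = 7.201e+07.
Back to dB: 10·log₁₀ Σ = 78.6 dB.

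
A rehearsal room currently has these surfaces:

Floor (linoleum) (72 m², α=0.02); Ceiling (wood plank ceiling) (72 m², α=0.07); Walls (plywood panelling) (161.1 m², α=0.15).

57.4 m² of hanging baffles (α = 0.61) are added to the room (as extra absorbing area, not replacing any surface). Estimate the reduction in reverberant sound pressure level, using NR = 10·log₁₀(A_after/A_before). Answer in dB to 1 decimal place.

A_before = Σ Sᵢαᵢ = 72*0.02 + 72*0.07 + 161.1*0.15 = 30.645 sabins.
Treatment contributes 57.4·0.61 = 35.014 sabins.
New total A_after = 65.659 sabins.
NR = 10·log₁₀(65.659/30.645) = 3.3 dB.

3.3 dB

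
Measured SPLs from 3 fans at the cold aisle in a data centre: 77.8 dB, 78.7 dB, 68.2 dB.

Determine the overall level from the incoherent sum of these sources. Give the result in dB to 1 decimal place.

Σ 10^(Lᵢ/10) = 1.41e+08.
Back to dB: 10·log₁₀ Σ = 81.5 dB.

81.5 dB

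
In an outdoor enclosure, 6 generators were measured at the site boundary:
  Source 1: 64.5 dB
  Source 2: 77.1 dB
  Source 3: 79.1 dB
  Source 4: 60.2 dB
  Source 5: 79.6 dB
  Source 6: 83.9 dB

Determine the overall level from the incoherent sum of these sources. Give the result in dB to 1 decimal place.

86.7 dB

Sum in the linear (power) domain: Σ 10^(Lᵢ/10) = 10^(64.5/10) + 10^(77.1/10) + 10^(79.1/10) + 10^(60.2/10) + 10^(79.6/10) + 10^(83.9/10) = 4.731e+08.
Back to dB: 10·log₁₀ Σ = 86.7 dB.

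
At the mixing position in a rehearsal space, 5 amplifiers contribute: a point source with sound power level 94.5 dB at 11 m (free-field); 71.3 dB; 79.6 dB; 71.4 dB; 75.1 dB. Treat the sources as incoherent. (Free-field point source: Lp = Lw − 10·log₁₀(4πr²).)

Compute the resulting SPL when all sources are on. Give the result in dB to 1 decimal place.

Source at 11 m: Lp = 94.5 − 10·log₁₀(4π·11²) = 94.5 − 10·log₁₀(1520.531) = 62.7 dB.
Σ 10^(Lᵢ/10) = 1.527e+08.
Back to dB: 10·log₁₀ Σ = 81.8 dB.

81.8 dB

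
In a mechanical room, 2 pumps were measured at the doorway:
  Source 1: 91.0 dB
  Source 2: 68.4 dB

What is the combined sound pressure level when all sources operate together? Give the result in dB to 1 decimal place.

Σ 10^(Lᵢ/10) = 1.266e+09.
Back to dB: 10·log₁₀ Σ = 91.0 dB.

91.0 dB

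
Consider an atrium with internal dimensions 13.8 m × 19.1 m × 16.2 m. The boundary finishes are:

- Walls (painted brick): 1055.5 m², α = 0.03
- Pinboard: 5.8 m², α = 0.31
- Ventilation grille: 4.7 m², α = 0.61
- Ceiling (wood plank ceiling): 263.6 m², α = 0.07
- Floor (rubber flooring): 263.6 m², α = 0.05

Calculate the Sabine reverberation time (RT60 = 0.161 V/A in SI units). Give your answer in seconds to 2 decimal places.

10.12 s

Equivalent absorption area: A = 1055.5×0.03 + 5.8×0.31 + 4.7×0.61 + 263.6×0.07 + 263.6×0.05 = 67.962 m².
Room volume: 4269.996 m³.
RT60 = 0.161 · V / A = 0.161 × 4269.996 / 67.962 = 10.12 s.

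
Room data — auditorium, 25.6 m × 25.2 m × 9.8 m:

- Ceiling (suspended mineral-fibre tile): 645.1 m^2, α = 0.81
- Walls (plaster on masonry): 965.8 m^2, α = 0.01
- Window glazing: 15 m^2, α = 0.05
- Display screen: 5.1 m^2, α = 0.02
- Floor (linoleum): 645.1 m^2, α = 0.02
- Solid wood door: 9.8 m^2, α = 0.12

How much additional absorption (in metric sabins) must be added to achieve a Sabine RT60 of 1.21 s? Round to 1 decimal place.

294.1 sabins

Equivalent absorption area: A₁ = 645.1*0.81 + 965.8*0.01 + 15*0.05 + 5.1*0.02 + 645.1*0.02 + 9.8*0.12 = 547.119 m^2.
Target A₂ = 0.161·6322.176/1.21 = 841.215 sabins (V = 6322.176 m³).
ΔA = A₂ − A₁ = 841.215 − 547.119 = 294.1 sabins.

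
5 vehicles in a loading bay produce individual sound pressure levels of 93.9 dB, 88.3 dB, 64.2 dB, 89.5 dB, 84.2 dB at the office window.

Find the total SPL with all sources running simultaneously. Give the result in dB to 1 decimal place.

Σ 10^(Lᵢ/10) = 4.288e+09.
Back to dB: 10·log₁₀ Σ = 96.3 dB.

96.3 dB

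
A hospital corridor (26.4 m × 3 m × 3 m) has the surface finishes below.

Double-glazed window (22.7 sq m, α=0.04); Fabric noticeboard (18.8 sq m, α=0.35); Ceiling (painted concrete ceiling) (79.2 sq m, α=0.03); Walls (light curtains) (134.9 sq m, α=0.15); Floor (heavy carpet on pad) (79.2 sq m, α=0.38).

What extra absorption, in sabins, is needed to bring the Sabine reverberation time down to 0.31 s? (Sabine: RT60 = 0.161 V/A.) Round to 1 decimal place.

Equivalent absorption area: A₁ = 22.7·0.04 + 18.8·0.35 + 79.2·0.03 + 134.9·0.15 + 79.2·0.38 = 60.195 sq m.
Target A₂ = 0.161·237.6/0.31 = 123.399 sabins (V = 237.6 m³).
Shortfall: 123.399 − 60.195 = 63.2 sabins.

63.2 sabins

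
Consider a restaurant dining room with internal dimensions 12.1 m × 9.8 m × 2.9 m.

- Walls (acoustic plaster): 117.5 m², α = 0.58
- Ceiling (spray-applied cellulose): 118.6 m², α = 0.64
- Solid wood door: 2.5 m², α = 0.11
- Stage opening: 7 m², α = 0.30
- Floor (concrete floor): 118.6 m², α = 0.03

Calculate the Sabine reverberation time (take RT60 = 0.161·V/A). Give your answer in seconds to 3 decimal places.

Equivalent absorption area: A = 117.5×0.58 + 118.6×0.64 + 2.5×0.11 + 7×0.30 + 118.6×0.03 = 149.987 m².
Volume V = 12.1 × 9.8 × 2.9 = 343.882 m³.
T = 0.161 V/A = 0.161·343.882/149.987 = 0.369 s.

0.369 sec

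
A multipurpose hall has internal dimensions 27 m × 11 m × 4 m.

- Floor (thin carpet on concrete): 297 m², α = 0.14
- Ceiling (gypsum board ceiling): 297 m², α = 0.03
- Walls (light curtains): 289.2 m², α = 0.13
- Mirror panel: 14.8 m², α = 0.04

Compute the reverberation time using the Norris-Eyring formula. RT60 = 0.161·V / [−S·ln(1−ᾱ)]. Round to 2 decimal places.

Total surface area S = 297 + 297 + 289.2 + 14.8 = 898.0 m².
Σ(Sᵢαᵢ) = 297·0.14 + 297·0.03 + 289.2·0.13 + 14.8·0.04 = 88.678.
ᾱ = 88.678 / 898.0 = 0.0988.
−S·ln(1−ᾱ) = −898.0 × ln(1 − 0.0988) = 93.417.
V = 27 × 11 × 4 = 1188 m³.
T = 0.161·V/[−S·ln(1−ᾱ)] = 0.161·1188/93.417 = 2.05 s.

2.05 sec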